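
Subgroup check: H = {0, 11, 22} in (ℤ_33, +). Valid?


Subgroup test for H = {0, 11, 22} in (ℤ_33, +):
(1) 0 ∈ H? Yes
(2) Closure: for all a,b ∈ H, (a+b) mod 33 ∈ H? Yes
(3) Inverses: for all a ∈ H, -a mod 33 ∈ H? Yes

Yes, H is a subgroup of ℤ_33


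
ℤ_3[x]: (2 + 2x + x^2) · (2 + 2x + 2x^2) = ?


Expand and collect like terms; reduce coefficients mod 3:
x^0: 2·2 = 4 ≡ 1 (mod 3)
x^1: 2·2 + 2·2 = 8 ≡ 2 (mod 3)
x^2: 2·2 + 2·2 + 1·2 = 10 ≡ 1 (mod 3)
x^3: 2·2 + 1·2 = 6 ≡ 0 (mod 3)
x^4: 1·2 = 2 ≡ 2 (mod 3)
Result: 1 + 2x + x^2 + 2x^4

f · g = 1 + 2x + x^2 + 2x^4


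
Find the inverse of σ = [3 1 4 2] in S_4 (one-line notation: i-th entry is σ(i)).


To find σ⁻¹, swap domain and range:
σ(1) = 3 → σ⁻¹(3) = 1
σ(2) = 1 → σ⁻¹(1) = 2
σ(3) = 4 → σ⁻¹(4) = 3
σ(4) = 2 → σ⁻¹(2) = 4

σ⁻¹ = [2 4 1 3]


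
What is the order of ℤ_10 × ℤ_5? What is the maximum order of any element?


|ℤ_10 × ℤ_5| = 10 × 5 = 50
Max element order = lcm(10,5) = 10
Cyclic? No (gcd=5)

|ℤ_10×ℤ_5| = 50, max element order = 10


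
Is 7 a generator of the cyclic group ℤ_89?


g generates ℤ_n iff gcd(g, n) = 1
gcd(7, 89) = 1
Since gcd = 1, 7 is a generator.

Yes, 7 generates ℤ_89


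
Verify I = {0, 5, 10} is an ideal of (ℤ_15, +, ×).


Check ideal conditions for I = {0, 5, 10} in ℤ_15:
(1) I is an additive subgroup? Yes
(2) For r ∈ ℤ_15 and a ∈ I: r·a ∈ I? Yes

Yes, I is an ideal of ℤ_15


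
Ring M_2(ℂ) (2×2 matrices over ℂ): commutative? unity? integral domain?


Matrix multiplication is non-commutative for n ≥ 2; the identity matrix I is the unity; singular matrices give zero divisors, so not an integral domain
Commutative: No
Integral domain: No
Has unity: Yes

M_2(ℂ) (2×2 matrices over ℂ): Commutative=No, Unity=Yes


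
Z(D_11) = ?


Z(G) = {g ∈ G | gx = xg for all x ∈ G}
For odd n, Z(D_n) = {e}: no nontrivial rotation commutes with all reflections

Z(D_11) = {e}


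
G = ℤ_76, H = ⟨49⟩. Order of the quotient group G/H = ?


|⟨49⟩| = n / gcd(49, 76) = 76 / 1 = 76
H is normal (ℤ_76 is abelian).
|G/H| = |G| / |H| = 76 / 76 = 1

|G/H| = 1


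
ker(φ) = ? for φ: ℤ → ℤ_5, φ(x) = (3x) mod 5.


Kernel = preimage of identity
ker(φ) = {x ∈ ℤ : 3x ≡ 0 (mod 5)}. gcd(3,5) = 1, so 3x ≡ 0 (mod 5) ⟺ x ≡ 0 (mod 5/1 = 5). Hence ker(φ) = 5ℤ

ker(φ) = 5ℤ


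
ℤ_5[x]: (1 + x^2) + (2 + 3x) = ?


Add coefficients mod 5:
x^0: 1 + 2 = 3 (mod 5)
x^1: 0 + 3 = 3 (mod 5)
x^2: 1 + 0 = 1 (mod 5)
Result: 3 + 3x + x^2

f + g = 3 + 3x + x^2


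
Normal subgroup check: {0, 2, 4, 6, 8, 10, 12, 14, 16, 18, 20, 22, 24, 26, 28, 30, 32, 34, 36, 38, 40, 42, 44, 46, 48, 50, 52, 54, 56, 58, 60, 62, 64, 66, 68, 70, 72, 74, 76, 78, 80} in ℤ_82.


H = {0, 2, 4, 6, 8, 10, 12, 14, 16, 18, 20, 22, 24, 26, 28, 30, 32, 34, 36, 38, 40, 42, 44, 46, 48, 50, 52, 54, 56, 58, 60, 62, 64, 66, 68, 70, 72, 74, 76, 78, 80} in ℤ_82
ℤ_82 is abelian; every subgroup of an abelian group is normal

Yes, normal subgroup


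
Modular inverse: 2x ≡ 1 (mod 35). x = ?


Use the extended Euclidean algorithm to write 1 = 2·s + 35·t; then s mod 35 is the inverse.
Euclidean algorithm:
  2 = 0·35 + 2
  35 = 17·2 + 1
  2 = 2·1 + 0
gcd(2,35) = 1
Back-substitution gives: 2·(-17) + 35·(1) = 1
So 2⁻¹ ≡ -17 ≡ 18 (mod 35)
Check: 2 × 18 = 36 ≡ 1 (mod 35) ✓

2⁻¹ ≡ 18 (mod 35)


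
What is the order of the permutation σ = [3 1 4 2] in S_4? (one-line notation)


Cycle decomposition: (1 3 4 2)
Cycle lengths: 4
Order = lcm(4) = 4

ord(σ) = 4


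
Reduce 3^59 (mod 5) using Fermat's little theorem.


Fermat's little theorem: if p is prime and gcd(a,p)=1, then a^(p-1) ≡ 1 (mod p)
p = 5 is prime, gcd(3,5) = 1
Reduce exponent: 59 mod 4 = 3
So 3^59 ≡ 3^3 (mod 5)
3^3 mod 5 = 2

3^59 ≡ 2 (mod 5)


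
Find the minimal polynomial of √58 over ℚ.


√58 satisfies x² - 58 = 0, irreducible over ℚ since 58 is squarefree

Minimal polynomial: x² - 58


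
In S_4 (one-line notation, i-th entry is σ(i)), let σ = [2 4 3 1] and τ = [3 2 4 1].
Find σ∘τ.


σ∘τ: apply τ first, then σ
1 →τ 3 →σ 3
2 →τ 2 →σ 4
3 →τ 4 →σ 1
4 →τ 1 →σ 2

σ∘τ = [3 4 1 2]


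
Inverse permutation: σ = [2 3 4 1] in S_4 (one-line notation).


To find σ⁻¹, swap domain and range:
σ(1) = 2 → σ⁻¹(2) = 1
σ(2) = 3 → σ⁻¹(3) = 2
σ(3) = 4 → σ⁻¹(4) = 3
σ(4) = 1 → σ⁻¹(1) = 4

σ⁻¹ = [4 1 2 3]


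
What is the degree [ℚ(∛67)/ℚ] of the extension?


∛67 has minimal polynomial x³ - 67 (irreducible over ℚ since 67 is not a perfect cube)

[ℚ(∛67)/ℚ] = 3


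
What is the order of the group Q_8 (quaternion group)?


Q_8 = {±1, ±i, ±j, ±k}
|Q_8| = 8

|Q_8 (quaternion group)| = 8


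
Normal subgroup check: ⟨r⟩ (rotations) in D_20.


H = ⟨r⟩ (rotations) in D_20
The rotation subgroup ⟨r⟩ has index 2 in D_20, so it is normal

Yes, normal subgroup


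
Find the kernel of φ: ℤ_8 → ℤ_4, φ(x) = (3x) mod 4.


Kernel = preimage of identity
ker(φ) = {x ∈ ℤ_8 : 3x ≡ 0 (mod 4)}. Since 4 | 8, φ is well-defined. The kernel is the cyclic subgroup ⟨4⟩ of ℤ_8 (order 2), i.e. {0, 4}

ker(φ) = {0, 4}


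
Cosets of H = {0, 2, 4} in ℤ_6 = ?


H = {0, 2, 4}, |H| = 3
Number of cosets = |G|/|H| = 6/3 = 2
0 + H = {0, 2, 4}
1 + H = {1, 3, 5}

Cosets: 0+H={0,2,4}; 1+H={1,3,5}


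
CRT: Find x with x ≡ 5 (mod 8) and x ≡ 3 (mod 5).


m₁ = 8, m₂ = 5, gcd = 1, so CRT applies. M = m₁·m₂ = 40
Let M₁ = M/m₁ = 5, M₂ = M/m₂ = 8
Find y₁ ≡ M₁⁻¹ (mod m₁): 5⁻¹ ≡ 5 (mod 8)
Find y₂ ≡ M₂⁻¹ (mod m₂): 8⁻¹ ≡ 2 (mod 5)
x = a₁·M₁·y₁ + a₂·M₂·y₂ = 5·5·5 + 3·8·2 = 173
Reduce mod 40: x ≡ 13
Check: 13 mod 8 = 5 ✓, 13 mod 5 = 3 ✓

x ≡ 13 (mod 40)


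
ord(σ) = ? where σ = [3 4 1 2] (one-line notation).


Cycle decomposition: (1 3) (2 4)
Cycle lengths: 2, 2
Order = lcm(2, 2) = 2

ord(σ) = 2


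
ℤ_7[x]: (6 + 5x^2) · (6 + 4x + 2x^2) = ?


Expand and collect like terms; reduce coefficients mod 7:
x^0: 6·6 = 36 ≡ 1 (mod 7)
x^1: 6·4 + 0·6 = 24 ≡ 3 (mod 7)
x^2: 6·2 + 0·4 + 5·6 = 42 ≡ 0 (mod 7)
x^3: 0·2 + 5·4 = 20 ≡ 6 (mod 7)
x^4: 5·2 = 10 ≡ 3 (mod 7)
Result: 1 + 3x + 6x^3 + 3x^4

f · g = 1 + 3x + 6x^3 + 3x^4


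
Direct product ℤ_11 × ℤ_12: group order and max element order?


|ℤ_11 × ℤ_12| = 11 × 12 = 132
Max element order = lcm(11,12) = 132
Cyclic? Yes (gcd=1)

|ℤ_11×ℤ_12| = 132, max element order = 132


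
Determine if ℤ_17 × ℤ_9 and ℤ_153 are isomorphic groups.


Comparing ℤ_17 × ℤ_9 and ℤ_153:
gcd(17,9) = 1, so ℤ_17 × ℤ_9 ≅ ℤ_153 (CRT)

Yes, ℤ_17 × ℤ_9 ≅ ℤ_153


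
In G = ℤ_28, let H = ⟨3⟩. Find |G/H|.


|⟨3⟩| = n / gcd(3, 28) = 28 / 1 = 28
H is normal (ℤ_28 is abelian).
|G/H| = |G| / |H| = 28 / 28 = 1

|G/H| = 1


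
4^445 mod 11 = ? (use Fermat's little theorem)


Fermat's little theorem: if p is prime and gcd(a,p)=1, then a^(p-1) ≡ 1 (mod p)
p = 11 is prime, gcd(4,11) = 1
Reduce exponent: 445 mod 10 = 5
So 4^445 ≡ 4^5 (mod 11)
4^5 mod 11 = 1

4^445 ≡ 1 (mod 11)


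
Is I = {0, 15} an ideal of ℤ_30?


Check ideal conditions for I = {0, 15} in ℤ_30:
(1) I is an additive subgroup? Yes
(2) For r ∈ ℤ_30 and a ∈ I: r·a ∈ I? Yes

Yes, I is an ideal of ℤ_30


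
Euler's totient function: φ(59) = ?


Factor n: 59 = 59
φ(n) = n · ∏(1 - 1/p) over distinct primes p | n
φ(59) = 59 · (1 - 1/59) = 58

φ(59) = 58


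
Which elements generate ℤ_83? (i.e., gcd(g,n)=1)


g generates ℤ_n iff gcd(g,n) = 1
Prime factors of 83: 83
Generators are g ∈ {1,...,82} not divisible by any of these primes.
Generators: {1, 2, 3, 4, 5, 6, 7, 8, 9, 10, 11, 12, 13, 14, 15, 16, 17, 18, 19, 20, 21, 22, 23, 24, 25, 26, 27, 28, 29, 30, 31, 32, 33, 34, 35, 36, 37, 38, 39, 40, 41, 42, 43, 44, 45, 46, 47, 48, 49, 50, 51, 52, 53, 54, 55, 56, 57, 58, 59, 60, 61, 62, 63, 64, 65, 66, 67, 68, 69, 70, 71, 72, 73, 74, 75, 76, 77, 78, 79, 80, 81, 82}
Number of generators = φ(83) = 82

Generators of ℤ_83 = {1, 2, 3, 4, 5, 6, 7, 8, 9, 10, 11, 12, 13, 14, 15, 16, 17, 18, 19, 20, 21, 22, 23, 24, 25, 26, 27, 28, 29, 30, 31, 32, 33, 34, 35, 36, 37, 38, 39, 40, 41, 42, 43, 44, 45, 46, 47, 48, 49, 50, 51, 52, 53, 54, 55, 56, 57, 58, 59, 60, 61, 62, 63, 64, 65, 66, 67, 68, 69, 70, 71, 72, 73, 74, 75, 76, 77, 78, 79, 80, 81, 82}


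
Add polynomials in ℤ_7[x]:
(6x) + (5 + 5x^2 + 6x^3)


Add coefficients mod 7:
x^0: 0 + 5 = 5 (mod 7)
x^1: 6 + 0 = 6 (mod 7)
x^2: 0 + 5 = 5 (mod 7)
x^3: 0 + 6 = 6 (mod 7)
Result: 5 + 6x + 5x^2 + 6x^3

f + g = 5 + 6x + 5x^2 + 6x^3


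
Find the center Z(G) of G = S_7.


Z(G) = {g ∈ G | gx = xg for all x ∈ G}
S_n is non-abelian for n ≥ 3; Z(S_7) is trivial

Z(S_7) = {e}


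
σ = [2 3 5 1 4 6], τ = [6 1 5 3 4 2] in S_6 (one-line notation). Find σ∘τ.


σ∘τ: apply τ first, then σ
1 →τ 6 →σ 6
2 →τ 1 →σ 2
3 →τ 5 →σ 4
4 →τ 3 →σ 5
5 →τ 4 →σ 1
6 →τ 2 →σ 3

σ∘τ = [6 2 4 5 1 3]


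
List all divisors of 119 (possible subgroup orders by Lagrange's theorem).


Lagrange's theorem: |H| divides |G|
|G| = 119
Divisors of 119: 1, 7, 17, 119

Possible subgroup orders: {1, 7, 17, 119}


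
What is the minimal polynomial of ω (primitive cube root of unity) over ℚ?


ω satisfies x² + x + 1 = 0 (the cyclotomic polynomial Φ₃)

Minimal polynomial: x² + x + 1


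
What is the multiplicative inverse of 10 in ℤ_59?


Use the extended Euclidean algorithm to write 1 = 10·s + 59·t; then s mod 59 is the inverse.
Euclidean algorithm:
  10 = 0·59 + 10
  59 = 5·10 + 9
  10 = 1·9 + 1
  9 = 9·1 + 0
gcd(10,59) = 1
Back-substitution gives: 10·(6) + 59·(-1) = 1
So 10⁻¹ ≡ 6 ≡ 6 (mod 59)
Check: 10 × 6 = 60 ≡ 1 (mod 59) ✓

10⁻¹ ≡ 6 (mod 59)


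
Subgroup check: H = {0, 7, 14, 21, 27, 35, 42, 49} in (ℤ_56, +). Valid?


Subgroup test for H = {0, 7, 14, 21, 27, 35, 42, 49} in (ℤ_56, +):
(1) 0 ∈ H? Yes
(2) Closure: for all a,b ∈ H, (a+b) mod 56 ∈ H? No  [counterexample: 7 + 21 = 28 ∉ H]
(3) Inverses: for all a ∈ H, -a mod 56 ∈ H? No

No, H is not a subgroup of ℤ_56


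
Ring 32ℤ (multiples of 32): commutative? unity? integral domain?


32ℤ is a commutative ring under +,× but has no multiplicative identity (1 ∉ 32ℤ); it has no zero divisors, but without unity it is not an integral domain
Commutative: Yes
Integral domain: No
Has unity: No

32ℤ (multiples of 32): Commutative=Yes, Unity=No


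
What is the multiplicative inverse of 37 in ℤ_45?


Use the extended Euclidean algorithm to write 1 = 37·s + 45·t; then s mod 45 is the inverse.
Euclidean algorithm:
  37 = 0·45 + 37
  45 = 1·37 + 8
  37 = 4·8 + 5
  8 = 1·5 + 3
  5 = 1·3 + 2
  3 = 1·2 + 1
  2 = 2·1 + 0
gcd(37,45) = 1
Back-substitution gives: 37·(-17) + 45·(14) = 1
So 37⁻¹ ≡ -17 ≡ 28 (mod 45)
Check: 37 × 28 = 1036 ≡ 1 (mod 45) ✓

37⁻¹ ≡ 28 (mod 45)


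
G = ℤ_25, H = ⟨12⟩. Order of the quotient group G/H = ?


|⟨12⟩| = n / gcd(12, 25) = 25 / 1 = 25
H is normal (ℤ_25 is abelian).
|G/H| = |G| / |H| = 25 / 25 = 1

|G/H| = 1


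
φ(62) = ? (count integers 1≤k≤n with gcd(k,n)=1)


Factor n: 62 = 2 × 31
φ(n) = n · ∏(1 - 1/p) over distinct primes p | n
φ(62) = 62 · (1 - 1/2) · (1 - 1/31) = 30

φ(62) = 30


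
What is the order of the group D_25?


|D_n| = 2n (n rotations and n reflections)
|D_25| = 2×25 = 50

|D_25| = 50


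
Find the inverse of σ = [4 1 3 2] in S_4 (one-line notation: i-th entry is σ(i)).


To find σ⁻¹, swap domain and range:
σ(1) = 4 → σ⁻¹(4) = 1
σ(2) = 1 → σ⁻¹(1) = 2
σ(3) = 3 → σ⁻¹(3) = 3
σ(4) = 2 → σ⁻¹(2) = 4

σ⁻¹ = [2 4 3 1]


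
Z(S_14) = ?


Z(G) = {g ∈ G | gx = xg for all x ∈ G}
S_n is non-abelian for n ≥ 3; Z(S_14) is trivial

Z(S_14) = {e}


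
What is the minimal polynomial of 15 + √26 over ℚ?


Let α = 15 + √26. Then α - 15 = √26, so (α - 15)² = 26, giving α² - 30α + 199 = 0. Degree 2 and α ∉ ℚ, so this is the minimal polynomial.

Minimal polynomial: x² - 30x + 199


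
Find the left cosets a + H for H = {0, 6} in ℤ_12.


H = {0, 6}, |H| = 2
Number of cosets = |G|/|H| = 12/2 = 6
0 + H = {0, 6}
1 + H = {1, 7}
2 + H = {2, 8}
3 + H = {3, 9}
4 + H = {4, 10}
5 + H = {5, 11}

Cosets: 0+H={0,6}; 1+H={1,7}; 2+H={2,8}; 3+H={3,9}; 4+H={4,10}; 5+H={5,11}


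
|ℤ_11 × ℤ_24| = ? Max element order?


|ℤ_11 × ℤ_24| = 11 × 24 = 264
Max element order = lcm(11,24) = 264
Cyclic? Yes (gcd=1)

|ℤ_11×ℤ_24| = 264, max element order = 264


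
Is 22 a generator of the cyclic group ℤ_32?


g generates ℤ_n iff gcd(g, n) = 1
gcd(22, 32) = 2
Since gcd = 2 ≠ 1, ⟨22⟩ has order 16 < 32, so 22 is not a generator.

No, 22 does not generate ℤ_32


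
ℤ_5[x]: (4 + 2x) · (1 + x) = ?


Expand and collect like terms; reduce coefficients mod 5:
x^0: 4·1 = 4 ≡ 4 (mod 5)
x^1: 4·1 + 2·1 = 6 ≡ 1 (mod 5)
x^2: 2·1 = 2 ≡ 2 (mod 5)
Result: 4 + x + 2x^2

f · g = 4 + x + 2x^2


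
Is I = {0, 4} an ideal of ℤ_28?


Check ideal conditions for I = {0, 4} in ℤ_28:
(1) I is an additive subgroup? No
(2) For r ∈ ℤ_28 and a ∈ I: r·a ∈ I? No  [counterexample: r=2, a=4, r·a mod 28 = 8 ∉ I]

No, I is not an ideal of ℤ_28


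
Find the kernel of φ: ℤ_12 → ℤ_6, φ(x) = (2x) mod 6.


Kernel = preimage of identity
ker(φ) = {x ∈ ℤ_12 : 2x ≡ 0 (mod 6)}. Since 6 | 12, φ is well-defined. The kernel is the cyclic subgroup ⟨3⟩ of ℤ_12 (order 4), i.e. {0, 3, 6, 9}

ker(φ) = {0, 3, 6, 9}


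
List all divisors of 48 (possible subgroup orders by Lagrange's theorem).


Lagrange's theorem: |H| divides |G|
|G| = 48
Divisors of 48: 1, 2, 3, 4, 6, 8, 12, 16, 24, 48

Possible subgroup orders: {1, 2, 3, 4, 6, 8, 12, 16, 24, 48}


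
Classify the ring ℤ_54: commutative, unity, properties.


ℤ_54 is a commutative ring with unity 1; 54 = 2×27 is composite, so 2·27 ≡ 0 gives zero divisors (not an integral domain)
Commutative: Yes
Integral domain: No
Has unity: Yes

ℤ_54: Commutative=Yes, Unity=Yes


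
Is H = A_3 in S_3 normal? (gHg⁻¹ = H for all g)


H = A_3 in S_3
A_3 has index 2 in S_3, and every subgroup of index 2 is normal

Yes, normal subgroup


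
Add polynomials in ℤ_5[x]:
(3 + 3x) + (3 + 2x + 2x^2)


Add coefficients mod 5:
x^0: 3 + 3 = 1 (mod 5)
x^1: 3 + 2 = 0 (mod 5)
x^2: 0 + 2 = 2 (mod 5)
Result: 1 + 2x^2

f + g = 1 + 2x^2


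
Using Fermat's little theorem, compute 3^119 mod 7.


Fermat's little theorem: if p is prime and gcd(a,p)=1, then a^(p-1) ≡ 1 (mod p)
p = 7 is prime, gcd(3,7) = 1
Reduce exponent: 119 mod 6 = 5
So 3^119 ≡ 3^5 (mod 7)
3^5 mod 7 = 5

3^119 ≡ 5 (mod 7)


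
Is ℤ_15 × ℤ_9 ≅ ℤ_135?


Comparing ℤ_15 × ℤ_9 and ℤ_135:
gcd(15,9) = 3 ≠ 1. Max element order in ℤ_15×ℤ_9 is lcm(15,9) = 45 < 135, so it has no element of order 135

No, ℤ_15 × ℤ_9 ≇ ℤ_135


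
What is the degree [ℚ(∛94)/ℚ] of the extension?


∛94 has minimal polynomial x³ - 94 (irreducible over ℚ since 94 is not a perfect cube)

[ℚ(∛94)/ℚ] = 3


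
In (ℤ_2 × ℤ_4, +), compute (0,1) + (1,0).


Operation: componentwise addition mod (2, 4)
(0,1) + (1,0) = ((a₁+b₁) mod 2, (a₂+b₂) mod 4) with a = (0,1), b = (1,0)

(0,1) + (1,0) = (1,1)


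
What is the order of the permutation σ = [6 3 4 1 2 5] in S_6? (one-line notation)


Cycle decomposition: (1 6 5 2 3 4)
Cycle lengths: 6
Order = lcm(6) = 6

ord(σ) = 6


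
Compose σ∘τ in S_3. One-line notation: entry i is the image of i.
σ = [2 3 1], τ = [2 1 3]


σ∘τ: apply τ first, then σ
1 →τ 2 →σ 3
2 →τ 1 →σ 2
3 →τ 3 →σ 1

σ∘τ = [3 2 1]


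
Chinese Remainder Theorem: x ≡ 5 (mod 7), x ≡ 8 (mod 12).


m₁ = 7, m₂ = 12, gcd = 1, so CRT applies. M = m₁·m₂ = 84
Let M₁ = M/m₁ = 12, M₂ = M/m₂ = 7
Find y₁ ≡ M₁⁻¹ (mod m₁): 12⁻¹ ≡ 3 (mod 7)
Find y₂ ≡ M₂⁻¹ (mod m₂): 7⁻¹ ≡ 7 (mod 12)
x = a₁·M₁·y₁ + a₂·M₂·y₂ = 5·12·3 + 8·7·7 = 572
Reduce mod 84: x ≡ 68
Check: 68 mod 7 = 5 ✓, 68 mod 12 = 8 ✓

x ≡ 68 (mod 84)


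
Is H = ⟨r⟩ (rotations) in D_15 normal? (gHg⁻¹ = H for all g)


H = ⟨r⟩ (rotations) in D_15
The rotation subgroup ⟨r⟩ has index 2 in D_15, so it is normal

Yes, normal subgroup


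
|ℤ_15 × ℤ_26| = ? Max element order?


|ℤ_15 × ℤ_26| = 15 × 26 = 390
Max element order = lcm(15,26) = 390
Cyclic? Yes (gcd=1)

|ℤ_15×ℤ_26| = 390, max element order = 390


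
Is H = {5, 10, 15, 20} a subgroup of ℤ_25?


Subgroup test for H = {5, 10, 15, 20} in (ℤ_25, +):
(1) 0 ∈ H? No
(2) Closure: for all a,b ∈ H, (a+b) mod 25 ∈ H? No  [counterexample: 5 + 20 = 0 ∉ H]
(3) Inverses: for all a ∈ H, -a mod 25 ∈ H? Yes

No, H is not a subgroup of ℤ_25


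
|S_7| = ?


|S_n| = n! (number of permutations of n symbols)
|S_7| = 7! = 5040

|S_7| = 5040


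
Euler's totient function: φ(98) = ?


Factor n: 98 = 2 × 7^2
φ(n) = n · ∏(1 - 1/p) over distinct primes p | n
φ(98) = 98 · (1 - 1/2) · (1 - 1/7) = 42

φ(98) = 42


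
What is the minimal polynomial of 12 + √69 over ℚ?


Let α = 12 + √69. Then α - 12 = √69, so (α - 12)² = 69, giving α² - 24α + 75 = 0. Degree 2 and α ∉ ℚ, so this is the minimal polynomial.

Minimal polynomial: x² - 24x + 75


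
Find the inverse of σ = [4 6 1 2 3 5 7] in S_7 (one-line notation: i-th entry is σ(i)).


To find σ⁻¹, swap domain and range:
σ(1) = 4 → σ⁻¹(4) = 1
σ(2) = 6 → σ⁻¹(6) = 2
σ(3) = 1 → σ⁻¹(1) = 3
σ(4) = 2 → σ⁻¹(2) = 4
σ(5) = 3 → σ⁻¹(3) = 5
σ(6) = 5 → σ⁻¹(5) = 6
σ(7) = 7 → σ⁻¹(7) = 7

σ⁻¹ = [3 4 5 1 6 2 7]


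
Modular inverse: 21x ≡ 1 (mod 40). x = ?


Use the extended Euclidean algorithm to write 1 = 21·s + 40·t; then s mod 40 is the inverse.
Euclidean algorithm:
  21 = 0·40 + 21
  40 = 1·21 + 19
  21 = 1·19 + 2
  19 = 9·2 + 1
  2 = 2·1 + 0
gcd(21,40) = 1
Back-substitution gives: 21·(-19) + 40·(10) = 1
So 21⁻¹ ≡ -19 ≡ 21 (mod 40)
Check: 21 × 21 = 441 ≡ 1 (mod 40) ✓

21⁻¹ ≡ 21 (mod 40)


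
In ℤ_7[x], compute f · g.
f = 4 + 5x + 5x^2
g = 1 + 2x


Expand and collect like terms; reduce coefficients mod 7:
x^0: 4·1 = 4 ≡ 4 (mod 7)
x^1: 4·2 + 5·1 = 13 ≡ 6 (mod 7)
x^2: 5·2 + 5·1 = 15 ≡ 1 (mod 7)
x^3: 5·2 = 10 ≡ 3 (mod 7)
Result: 4 + 6x + x^2 + 3x^3

f · g = 4 + 6x + x^2 + 3x^3


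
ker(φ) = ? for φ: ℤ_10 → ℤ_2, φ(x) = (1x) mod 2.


Kernel = preimage of identity
ker(φ) = {x ∈ ℤ_10 : 1x ≡ 0 (mod 2)}. Since 2 | 10, φ is well-defined. The kernel is the cyclic subgroup ⟨2⟩ of ℤ_10 (order 5), i.e. {0, 2, 4, 6, 8}

ker(φ) = {0, 2, 4, 6, 8}


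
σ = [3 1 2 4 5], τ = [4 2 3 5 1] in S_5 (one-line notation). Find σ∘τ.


σ∘τ: apply τ first, then σ
1 →τ 4 →σ 4
2 →τ 2 →σ 1
3 →τ 3 →σ 2
4 →τ 5 →σ 5
5 →τ 1 →σ 3

σ∘τ = [4 1 2 5 3]


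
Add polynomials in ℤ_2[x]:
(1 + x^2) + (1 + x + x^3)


Add coefficients mod 2:
x^0: 1 + 1 = 0 (mod 2)
x^1: 0 + 1 = 1 (mod 2)
x^2: 1 + 0 = 1 (mod 2)
x^3: 0 + 1 = 1 (mod 2)
Result: x + x^2 + x^3

f + g = x + x^2 + x^3


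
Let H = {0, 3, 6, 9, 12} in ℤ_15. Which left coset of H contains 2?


2 + H = {2 + h (mod 15) : h ∈ H}
2+0=2, 2+3=5, 2+6=8, 2+9=11, 2+12=14

2 + H = {2, 5, 8, 11, 14}


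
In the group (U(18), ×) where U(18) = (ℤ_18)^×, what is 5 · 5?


Operation: multiplication mod 18
5 · 5 = (a × b) mod 18 with a = 5, b = 5

5 · 5 = 7


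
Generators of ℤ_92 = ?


g generates ℤ_n iff gcd(g,n) = 1
Prime factors of 92: 2, 23
Generators are g ∈ {1,...,91} not divisible by any of these primes.
Generators: {1, 3, 5, 7, 9, 11, 13, 15, 17, 19, 21, 25, 27, 29, 31, 33, 35, 37, 39, 41, 43, 45, 47, 49, 51, 53, 55, 57, 59, 61, 63, 65, 67, 71, 73, 75, 77, 79, 81, 83, 85, 87, 89, 91}
Number of generators = φ(92) = 44

Generators of ℤ_92 = {1, 3, 5, 7, 9, 11, 13, 15, 17, 19, 21, 25, 27, 29, 31, 33, 35, 37, 39, 41, 43, 45, 47, 49, 51, 53, 55, 57, 59, 61, 63, 65, 67, 71, 73, 75, 77, 79, 81, 83, 85, 87, 89, 91}


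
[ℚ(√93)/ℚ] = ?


√93 has minimal polynomial x² - 93 (irreducible over ℚ since 93 is squarefree)

[ℚ(√93)/ℚ] = 2


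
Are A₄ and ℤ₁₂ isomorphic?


Comparing A₄ and ℤ₁₂:
A₄ is non-abelian, ℤ₁₂ is abelian

No, A₄ ≇ ℤ₁₂


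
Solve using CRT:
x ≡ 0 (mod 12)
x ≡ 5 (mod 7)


m₁ = 12, m₂ = 7, gcd = 1, so CRT applies. M = m₁·m₂ = 84
Let M₁ = M/m₁ = 7, M₂ = M/m₂ = 12
Find y₁ ≡ M₁⁻¹ (mod m₁): 7⁻¹ ≡ 7 (mod 12)
Find y₂ ≡ M₂⁻¹ (mod m₂): 12⁻¹ ≡ 3 (mod 7)
x = a₁·M₁·y₁ + a₂·M₂·y₂ = 0·7·7 + 5·12·3 = 180
Reduce mod 84: x ≡ 12
Check: 12 mod 12 = 0 ✓, 12 mod 7 = 5 ✓

x ≡ 12 (mod 84)


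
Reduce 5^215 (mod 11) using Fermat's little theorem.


Fermat's little theorem: if p is prime and gcd(a,p)=1, then a^(p-1) ≡ 1 (mod p)
p = 11 is prime, gcd(5,11) = 1
Reduce exponent: 215 mod 10 = 5
So 5^215 ≡ 5^5 (mod 11)
5^5 mod 11 = 1

5^215 ≡ 1 (mod 11)


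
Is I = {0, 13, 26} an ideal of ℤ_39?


Check ideal conditions for I = {0, 13, 26} in ℤ_39:
(1) I is an additive subgroup? Yes
(2) For r ∈ ℤ_39 and a ∈ I: r·a ∈ I? Yes

Yes, I is an ideal of ℤ_39


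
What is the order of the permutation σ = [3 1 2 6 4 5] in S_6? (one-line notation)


Cycle decomposition: (1 3 2) (4 6 5)
Cycle lengths: 3, 3
Order = lcm(3, 3) = 3

ord(σ) = 3


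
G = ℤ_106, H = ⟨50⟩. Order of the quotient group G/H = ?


|⟨50⟩| = n / gcd(50, 106) = 106 / 2 = 53
H is normal (ℤ_106 is abelian).
|G/H| = |G| / |H| = 106 / 53 = 2

|G/H| = 2


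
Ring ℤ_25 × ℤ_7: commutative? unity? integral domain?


Direct product ring; commutative with unity (1,1); but (1,0)·(0,1) = (0,0) gives zero divisors, so not an integral domain
Commutative: Yes
Integral domain: No
Has unity: Yes

ℤ_25 × ℤ_7: Commutative=Yes, Unity=Yes


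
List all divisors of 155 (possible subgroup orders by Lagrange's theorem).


Lagrange's theorem: |H| divides |G|
|G| = 155
Divisors of 155: 1, 5, 31, 155

Possible subgroup orders: {1, 5, 31, 155}


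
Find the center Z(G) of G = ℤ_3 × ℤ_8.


Z(G) = {g ∈ G | gx = xg for all x ∈ G}
Direct product of abelian groups is abelian, so Z(G) = G

Z(ℤ_3 × ℤ_8) = ℤ_3 × ℤ_8


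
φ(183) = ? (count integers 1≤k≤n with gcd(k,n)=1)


Factor n: 183 = 3 × 61
φ(n) = n · ∏(1 - 1/p) over distinct primes p | n
φ(183) = 183 · (1 - 1/3) · (1 - 1/61) = 120

φ(183) = 120


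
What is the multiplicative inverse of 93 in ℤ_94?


Use the extended Euclidean algorithm to write 1 = 93·s + 94·t; then s mod 94 is the inverse.
Euclidean algorithm:
  93 = 0·94 + 93
  94 = 1·93 + 1
  93 = 93·1 + 0
gcd(93,94) = 1
Back-substitution gives: 93·(-1) + 94·(1) = 1
So 93⁻¹ ≡ -1 ≡ 93 (mod 94)
Check: 93 × 93 = 8649 ≡ 1 (mod 94) ✓

93⁻¹ ≡ 93 (mod 94)


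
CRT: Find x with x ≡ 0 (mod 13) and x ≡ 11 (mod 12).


m₁ = 13, m₂ = 12, gcd = 1, so CRT applies. M = m₁·m₂ = 156
Let M₁ = M/m₁ = 12, M₂ = M/m₂ = 13
Find y₁ ≡ M₁⁻¹ (mod m₁): 12⁻¹ ≡ 12 (mod 13)
Find y₂ ≡ M₂⁻¹ (mod m₂): 13⁻¹ ≡ 1 (mod 12)
x = a₁·M₁·y₁ + a₂·M₂·y₂ = 0·12·12 + 11·13·1 = 143
Reduce mod 156: x ≡ 143
Check: 143 mod 13 = 0 ✓, 143 mod 12 = 11 ✓

x ≡ 143 (mod 156)


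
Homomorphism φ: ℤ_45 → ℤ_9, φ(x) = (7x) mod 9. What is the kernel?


Kernel = preimage of identity
ker(φ) = {x ∈ ℤ_45 : 7x ≡ 0 (mod 9)}. Since 9 | 45, φ is well-defined. The kernel is the cyclic subgroup ⟨9⟩ of ℤ_45 (order 5), i.e. {0, 9, 18, 27, 36}

ker(φ) = {0, 9, 18, 27, 36}


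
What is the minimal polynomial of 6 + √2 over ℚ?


Let α = 6 + √2. Then α - 6 = √2, so (α - 6)² = 2, giving α² - 12α + 34 = 0. Degree 2 and α ∉ ℚ, so this is the minimal polynomial.

Minimal polynomial: x² - 12x + 34


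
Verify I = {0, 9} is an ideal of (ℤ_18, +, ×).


Check ideal conditions for I = {0, 9} in ℤ_18:
(1) I is an additive subgroup? Yes
(2) For r ∈ ℤ_18 and a ∈ I: r·a ∈ I? Yes

Yes, I is an ideal of ℤ_18


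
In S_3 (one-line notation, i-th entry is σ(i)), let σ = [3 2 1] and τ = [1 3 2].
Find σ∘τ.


σ∘τ: apply τ first, then σ
1 →τ 1 →σ 3
2 →τ 3 →σ 1
3 →τ 2 →σ 2

σ∘τ = [3 1 2]


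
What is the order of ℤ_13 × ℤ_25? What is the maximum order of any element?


|ℤ_13 × ℤ_25| = 13 × 25 = 325
Max element order = lcm(13,25) = 325
Cyclic? Yes (gcd=1)

|ℤ_13×ℤ_25| = 325, max element order = 325


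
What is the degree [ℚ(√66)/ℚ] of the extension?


√66 has minimal polynomial x² - 66 (irreducible over ℚ since 66 is squarefree)

[ℚ(√66)/ℚ] = 2


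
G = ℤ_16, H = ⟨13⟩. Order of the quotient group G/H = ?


|⟨13⟩| = n / gcd(13, 16) = 16 / 1 = 16
H is normal (ℤ_16 is abelian).
|G/H| = |G| / |H| = 16 / 16 = 1

|G/H| = 1


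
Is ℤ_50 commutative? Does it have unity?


ℤ_50 is a commutative ring with unity 1; 50 = 2×25 is composite, so 2·25 ≡ 0 gives zero divisors (not an integral domain)
Commutative: Yes
Integral domain: No
Has unity: Yes

ℤ_50: Commutative=Yes, Unity=Yes


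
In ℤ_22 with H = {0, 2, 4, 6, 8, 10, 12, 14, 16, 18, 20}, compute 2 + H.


2 + H = {2 + h (mod 22) : h ∈ H}
2+0=2, 2+2=4, 2+4=6, 2+6=8, 2+8=10, 2+10=12, 2+12=14, 2+14=16, 2+16=18, 2+18=20, 2+20=0
2 + H = {0, 2, 4, 6, 8, 10, 12, 14, 16, 18, 20} = 0 + H

2 + H = {0, 2, 4, 6, 8, 10, 12, 14, 16, 18, 20}


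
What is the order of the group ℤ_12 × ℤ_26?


|A × B| = |A| · |B|
|ℤ_12 × ℤ_26| = 12 × 26 = 312

|ℤ_12 × ℤ_26| = 312


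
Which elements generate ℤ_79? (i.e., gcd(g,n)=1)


g generates ℤ_n iff gcd(g,n) = 1
Prime factors of 79: 79
Generators are g ∈ {1,...,78} not divisible by any of these primes.
Generators: {1, 2, 3, 4, 5, 6, 7, 8, 9, 10, 11, 12, 13, 14, 15, 16, 17, 18, 19, 20, 21, 22, 23, 24, 25, 26, 27, 28, 29, 30, 31, 32, 33, 34, 35, 36, 37, 38, 39, 40, 41, 42, 43, 44, 45, 46, 47, 48, 49, 50, 51, 52, 53, 54, 55, 56, 57, 58, 59, 60, 61, 62, 63, 64, 65, 66, 67, 68, 69, 70, 71, 72, 73, 74, 75, 76, 77, 78}
Number of generators = φ(79) = 78

Generators of ℤ_79 = {1, 2, 3, 4, 5, 6, 7, 8, 9, 10, 11, 12, 13, 14, 15, 16, 17, 18, 19, 20, 21, 22, 23, 24, 25, 26, 27, 28, 29, 30, 31, 32, 33, 34, 35, 36, 37, 38, 39, 40, 41, 42, 43, 44, 45, 46, 47, 48, 49, 50, 51, 52, 53, 54, 55, 56, 57, 58, 59, 60, 61, 62, 63, 64, 65, 66, 67, 68, 69, 70, 71, 72, 73, 74, 75, 76, 77, 78}


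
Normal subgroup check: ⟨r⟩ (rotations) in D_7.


H = ⟨r⟩ (rotations) in D_7
The rotation subgroup ⟨r⟩ has index 2 in D_7, so it is normal

Yes, normal subgroup


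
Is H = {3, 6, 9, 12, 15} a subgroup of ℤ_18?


Subgroup test for H = {3, 6, 9, 12, 15} in (ℤ_18, +):
(1) 0 ∈ H? No
(2) Closure: for all a,b ∈ H, (a+b) mod 18 ∈ H? No  [counterexample: 3 + 15 = 0 ∉ H]
(3) Inverses: for all a ∈ H, -a mod 18 ∈ H? Yes

No, H is not a subgroup of ℤ_18


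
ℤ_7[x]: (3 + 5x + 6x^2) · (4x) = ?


Expand and collect like terms; reduce coefficients mod 7:
x^0: 3·0 = 0 ≡ 0 (mod 7)
x^1: 3·4 + 5·0 = 12 ≡ 5 (mod 7)
x^2: 5·4 + 6·0 = 20 ≡ 6 (mod 7)
x^3: 6·4 = 24 ≡ 3 (mod 7)
Result: 5x + 6x^2 + 3x^3

f · g = 5x + 6x^2 + 3x^3


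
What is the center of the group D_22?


Z(G) = {g ∈ G | gx = xg for all x ∈ G}
For even n, Z(D_n) = {e, r^(n/2)}: the 180° rotation r^11 commutes with every reflection and rotation

Z(D_22) = {e, r^11}


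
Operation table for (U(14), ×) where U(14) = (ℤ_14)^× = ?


Elements: {1, 3, 5, 9, 11, 13}
Operation: multiplication mod 14
Entry (a, b) = (a × b) mod 14

Cayley table:
   |  1 |  3 |  5 |  9 | 11 | 13
 1 |  1 |  3 |  5 |  9 | 11 | 13
 3 |  3 |  9 |  1 | 13 |  5 | 11
 5 |  5 |  1 | 11 |  3 | 13 |  9
 9 |  9 | 13 |  3 | 11 |  1 |  5
11 | 11 |  5 | 13 |  1 |  9 |  3
13 | 13 | 11 |  9 |  5 |  3 |  1


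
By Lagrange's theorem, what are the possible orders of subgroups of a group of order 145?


Lagrange's theorem: |H| divides |G|
|G| = 145
Divisors of 145: 1, 5, 29, 145

Possible subgroup orders: {1, 5, 29, 145}


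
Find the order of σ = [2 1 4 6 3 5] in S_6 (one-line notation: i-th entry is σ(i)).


Cycle decomposition: (1 2) (3 4 6 5)
Cycle lengths: 2, 4
Order = lcm(2, 4) = 4

ord(σ) = 4


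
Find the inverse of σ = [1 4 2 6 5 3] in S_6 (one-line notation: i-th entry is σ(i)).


To find σ⁻¹, swap domain and range:
σ(1) = 1 → σ⁻¹(1) = 1
σ(2) = 4 → σ⁻¹(4) = 2
σ(3) = 2 → σ⁻¹(2) = 3
σ(4) = 6 → σ⁻¹(6) = 4
σ(5) = 5 → σ⁻¹(5) = 5
σ(6) = 3 → σ⁻¹(3) = 6

σ⁻¹ = [1 3 6 2 5 4]


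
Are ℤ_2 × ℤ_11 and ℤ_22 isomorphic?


Comparing ℤ_2 × ℤ_11 and ℤ_22:
gcd(2,11) = 1, so ℤ_2 × ℤ_11 ≅ ℤ_22 (CRT)

Yes, ℤ_2 × ℤ_11 ≅ ℤ_22


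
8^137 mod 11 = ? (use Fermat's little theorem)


Fermat's little theorem: if p is prime and gcd(a,p)=1, then a^(p-1) ≡ 1 (mod p)
p = 11 is prime, gcd(8,11) = 1
Reduce exponent: 137 mod 10 = 7
So 8^137 ≡ 8^7 (mod 11)
8^7 mod 11 = 2

8^137 ≡ 2 (mod 11)


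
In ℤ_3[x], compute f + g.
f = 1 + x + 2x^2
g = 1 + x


Add coefficients mod 3:
x^0: 1 + 1 = 2 (mod 3)
x^1: 1 + 1 = 2 (mod 3)
x^2: 2 + 0 = 2 (mod 3)
Result: 2 + 2x + 2x^2

f + g = 2 + 2x + 2x^2


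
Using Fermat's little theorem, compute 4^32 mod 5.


Fermat's little theorem: if p is prime and gcd(a,p)=1, then a^(p-1) ≡ 1 (mod p)
p = 5 is prime, gcd(4,5) = 1
Reduce exponent: 32 mod 4 = 0
So 4^32 ≡ 4^0 (mod 5)
4^0 = 1

4^32 ≡ 1 (mod 5)


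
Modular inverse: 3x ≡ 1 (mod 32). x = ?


Use the extended Euclidean algorithm to write 1 = 3·s + 32·t; then s mod 32 is the inverse.
Euclidean algorithm:
  3 = 0·32 + 3
  32 = 10·3 + 2
  3 = 1·2 + 1
  2 = 2·1 + 0
gcd(3,32) = 1
Back-substitution gives: 3·(11) + 32·(-1) = 1
So 3⁻¹ ≡ 11 ≡ 11 (mod 32)
Check: 3 × 11 = 33 ≡ 1 (mod 32) ✓

3⁻¹ ≡ 11 (mod 32)


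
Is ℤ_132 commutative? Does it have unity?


ℤ_132 is a commutative ring with unity 1; 132 = 2×66 is composite, so 2·66 ≡ 0 gives zero divisors (not an integral domain)
Commutative: Yes
Integral domain: No
Has unity: Yes

ℤ_132: Commutative=Yes, Unity=Yes


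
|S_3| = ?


|S_n| = n! (number of permutations of n symbols)
|S_3| = 3! = 6

|S_3| = 6


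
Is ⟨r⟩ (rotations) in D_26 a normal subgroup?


H = ⟨r⟩ (rotations) in D_26
The rotation subgroup ⟨r⟩ has index 2 in D_26, so it is normal

Yes, normal subgroup


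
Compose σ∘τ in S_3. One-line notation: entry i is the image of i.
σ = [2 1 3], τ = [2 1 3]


σ∘τ: apply τ first, then σ
1 →τ 2 →σ 1
2 →τ 1 →σ 2
3 →τ 3 →σ 3

σ∘τ = [1 2 3]


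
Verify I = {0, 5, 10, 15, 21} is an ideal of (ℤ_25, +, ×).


Check ideal conditions for I = {0, 5, 10, 15, 21} in ℤ_25:
(1) I is an additive subgroup? No
(2) For r ∈ ℤ_25 and a ∈ I: r·a ∈ I? No  [counterexample: r=2, a=10, r·a mod 25 = 20 ∉ I]

No, I is not an ideal of ℤ_25


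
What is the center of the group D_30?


Z(G) = {g ∈ G | gx = xg for all x ∈ G}
For even n, Z(D_n) = {e, r^(n/2)}: the 180° rotation r^15 commutes with every reflection and rotation

Z(D_30) = {e, r^15}


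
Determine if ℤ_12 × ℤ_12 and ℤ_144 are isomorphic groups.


Comparing ℤ_12 × ℤ_12 and ℤ_144:
gcd(12,12) = 12 ≠ 1. Max element order in ℤ_12×ℤ_12 is lcm(12,12) = 12 < 144, so it has no element of order 144

No, ℤ_12 × ℤ_12 ≇ ℤ_144


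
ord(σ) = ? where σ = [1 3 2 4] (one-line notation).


Cycle decomposition: (2 3)
Cycle lengths: 2
Order = lcm(2) = 2

ord(σ) = 2


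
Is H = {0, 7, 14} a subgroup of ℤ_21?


Subgroup test for H = {0, 7, 14} in (ℤ_21, +):
(1) 0 ∈ H? Yes
(2) Closure: for all a,b ∈ H, (a+b) mod 21 ∈ H? Yes
(3) Inverses: for all a ∈ H, -a mod 21 ∈ H? Yes

Yes, H is a subgroup of ℤ_21


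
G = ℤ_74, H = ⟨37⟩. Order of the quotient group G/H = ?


|⟨37⟩| = n / gcd(37, 74) = 74 / 37 = 2
H is normal (ℤ_74 is abelian).
|G/H| = |G| / |H| = 74 / 2 = 37

|G/H| = 37


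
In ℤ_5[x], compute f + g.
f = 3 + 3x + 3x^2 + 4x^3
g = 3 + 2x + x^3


Add coefficients mod 5:
x^0: 3 + 3 = 1 (mod 5)
x^1: 3 + 2 = 0 (mod 5)
x^2: 3 + 0 = 3 (mod 5)
x^3: 4 + 1 = 0 (mod 5)
Result: 1 + 3x^2

f + g = 1 + 3x^2


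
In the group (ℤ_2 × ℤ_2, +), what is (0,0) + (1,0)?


Operation: componentwise addition mod (2, 2)
(0,0) + (1,0) = ((a₁+b₁) mod 2, (a₂+b₂) mod 2) with a = (0,0), b = (1,0)

(0,0) + (1,0) = (1,0)


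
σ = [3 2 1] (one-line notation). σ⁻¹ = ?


To find σ⁻¹, swap domain and range:
σ(1) = 3 → σ⁻¹(3) = 1
σ(2) = 2 → σ⁻¹(2) = 2
σ(3) = 1 → σ⁻¹(1) = 3

σ⁻¹ = [3 2 1]


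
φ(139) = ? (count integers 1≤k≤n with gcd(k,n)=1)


Factor n: 139 = 139
φ(n) = n · ∏(1 - 1/p) over distinct primes p | n
φ(139) = 139 · (1 - 1/139) = 138

φ(139) = 138


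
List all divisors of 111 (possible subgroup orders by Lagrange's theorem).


Lagrange's theorem: |H| divides |G|
|G| = 111
Divisors of 111: 1, 3, 37, 111

Possible subgroup orders: {1, 3, 37, 111}


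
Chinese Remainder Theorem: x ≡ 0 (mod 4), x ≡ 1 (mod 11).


m₁ = 4, m₂ = 11, gcd = 1, so CRT applies. M = m₁·m₂ = 44
Let M₁ = M/m₁ = 11, M₂ = M/m₂ = 4
Find y₁ ≡ M₁⁻¹ (mod m₁): 11⁻¹ ≡ 3 (mod 4)
Find y₂ ≡ M₂⁻¹ (mod m₂): 4⁻¹ ≡ 3 (mod 11)
x = a₁·M₁·y₁ + a₂·M₂·y₂ = 0·11·3 + 1·4·3 = 12
Reduce mod 44: x ≡ 12
Check: 12 mod 4 = 0 ✓, 12 mod 11 = 1 ✓

x ≡ 12 (mod 44)


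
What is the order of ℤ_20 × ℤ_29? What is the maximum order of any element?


|ℤ_20 × ℤ_29| = 20 × 29 = 580
Max element order = lcm(20,29) = 580
Cyclic? Yes (gcd=1)

|ℤ_20×ℤ_29| = 580, max element order = 580


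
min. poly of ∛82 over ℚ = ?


∛82 satisfies x³ - 82 = 0, irreducible over ℚ (no rational root; 82 is not a perfect cube)

Minimal polynomial: x³ - 82


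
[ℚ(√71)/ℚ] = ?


√71 has minimal polynomial x² - 71 (irreducible over ℚ since 71 is squarefree)

[ℚ(√71)/ℚ] = 2


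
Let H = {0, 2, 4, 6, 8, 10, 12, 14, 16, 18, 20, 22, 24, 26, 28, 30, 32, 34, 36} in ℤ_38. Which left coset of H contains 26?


26 + H = {26 + h (mod 38) : h ∈ H}
26+0=26, 26+2=28, 26+4=30, 26+6=32, 26+8=34, 26+10=36, 26+12=0, 26+14=2, 26+16=4, 26+18=6, 26+20=8, 26+22=10, 26+24=12, 26+26=14, 26+28=16, 26+30=18, 26+32=20, 26+34=22, 26+36=24
26 + H = {0, 2, 4, 6, 8, 10, 12, 14, 16, 18, 20, 22, 24, 26, 28, 30, 32, 34, 36} = 0 + H

26 + H = {0, 2, 4, 6, 8, 10, 12, 14, 16, 18, 20, 22, 24, 26, 28, 30, 32, 34, 36}


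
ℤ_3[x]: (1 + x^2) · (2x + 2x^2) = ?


Expand and collect like terms; reduce coefficients mod 3:
x^0: 1·0 = 0 ≡ 0 (mod 3)
x^1: 1·2 + 0·0 = 2 ≡ 2 (mod 3)
x^2: 1·2 + 0·2 + 1·0 = 2 ≡ 2 (mod 3)
x^3: 0·2 + 1·2 = 2 ≡ 2 (mod 3)
x^4: 1·2 = 2 ≡ 2 (mod 3)
Result: 2x + 2x^2 + 2x^3 + 2x^4

f · g = 2x + 2x^2 + 2x^3 + 2x^4


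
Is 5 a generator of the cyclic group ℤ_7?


g generates ℤ_n iff gcd(g, n) = 1
gcd(5, 7) = 1
Since gcd = 1, 5 is a generator.

Yes, 5 generates ℤ_7


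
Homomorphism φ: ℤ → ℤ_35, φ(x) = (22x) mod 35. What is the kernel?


Kernel = preimage of identity
ker(φ) = {x ∈ ℤ : 22x ≡ 0 (mod 35)}. gcd(22,35) = 1, so 22x ≡ 0 (mod 35) ⟺ x ≡ 0 (mod 35/1 = 35). Hence ker(φ) = 35ℤ

ker(φ) = 35ℤ


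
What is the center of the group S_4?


Z(G) = {g ∈ G | gx = xg for all x ∈ G}
S_n is non-abelian for n ≥ 3; Z(S_4) is trivial

Z(S_4) = {e}


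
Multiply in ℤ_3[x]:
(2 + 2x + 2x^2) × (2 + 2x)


Expand and collect like terms; reduce coefficients mod 3:
x^0: 2·2 = 4 ≡ 1 (mod 3)
x^1: 2·2 + 2·2 = 8 ≡ 2 (mod 3)
x^2: 2·2 + 2·2 = 8 ≡ 2 (mod 3)
x^3: 2·2 = 4 ≡ 1 (mod 3)
Result: 1 + 2x + 2x^2 + x^3

f · g = 1 + 2x + 2x^2 + x^3


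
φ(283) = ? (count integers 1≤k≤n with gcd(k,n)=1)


Factor n: 283 = 283
φ(n) = n · ∏(1 - 1/p) over distinct primes p | n
φ(283) = 283 · (1 - 1/283) = 282

φ(283) = 282


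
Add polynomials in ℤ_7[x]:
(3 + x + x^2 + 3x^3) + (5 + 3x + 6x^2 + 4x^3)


Add coefficients mod 7:
x^0: 3 + 5 = 1 (mod 7)
x^1: 1 + 3 = 4 (mod 7)
x^2: 1 + 6 = 0 (mod 7)
x^3: 3 + 4 = 0 (mod 7)
Result: 1 + 4x

f + g = 1 + 4x


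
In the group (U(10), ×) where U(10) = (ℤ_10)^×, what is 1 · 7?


Operation: multiplication mod 10
1 · 7 = (a × b) mod 10 with a = 1, b = 7

1 · 7 = 7


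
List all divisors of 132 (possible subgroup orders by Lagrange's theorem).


Lagrange's theorem: |H| divides |G|
|G| = 132
Divisors of 132: 1, 2, 3, 4, 6, 11, 12, 22, 33, 44, 66, 132

Possible subgroup orders: {1, 2, 3, 4, 6, 11, 12, 22, 33, 44, 66, 132}


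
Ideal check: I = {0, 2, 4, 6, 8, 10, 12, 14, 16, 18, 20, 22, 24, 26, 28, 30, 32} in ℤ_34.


Check ideal conditions for I = {0, 2, 4, 6, 8, 10, 12, 14, 16, 18, 20, 22, 24, 26, 28, 30, 32} in ℤ_34:
(1) I is an additive subgroup? Yes
(2) For r ∈ ℤ_34 and a ∈ I: r·a ∈ I? Yes

Yes, I is an ideal of ℤ_34


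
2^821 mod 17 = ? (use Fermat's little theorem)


Fermat's little theorem: if p is prime and gcd(a,p)=1, then a^(p-1) ≡ 1 (mod p)
p = 17 is prime, gcd(2,17) = 1
Reduce exponent: 821 mod 16 = 5
So 2^821 ≡ 2^5 (mod 17)
2^5 mod 17 = 15

2^821 ≡ 15 (mod 17)


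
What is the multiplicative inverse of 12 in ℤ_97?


Use the extended Euclidean algorithm to write 1 = 12·s + 97·t; then s mod 97 is the inverse.
Euclidean algorithm:
  12 = 0·97 + 12
  97 = 8·12 + 1
  12 = 12·1 + 0
gcd(12,97) = 1
Back-substitution gives: 12·(-8) + 97·(1) = 1
So 12⁻¹ ≡ -8 ≡ 89 (mod 97)
Check: 12 × 89 = 1068 ≡ 1 (mod 97) ✓

12⁻¹ ≡ 89 (mod 97)


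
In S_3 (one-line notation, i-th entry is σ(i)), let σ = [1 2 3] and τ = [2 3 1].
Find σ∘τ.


σ∘τ: apply τ first, then σ
1 →τ 2 →σ 2
2 →τ 3 →σ 3
3 →τ 1 →σ 1

σ∘τ = [2 3 1]


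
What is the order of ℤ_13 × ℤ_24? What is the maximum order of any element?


|ℤ_13 × ℤ_24| = 13 × 24 = 312
Max element order = lcm(13,24) = 312
Cyclic? Yes (gcd=1)

|ℤ_13×ℤ_24| = 312, max element order = 312


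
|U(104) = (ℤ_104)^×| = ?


U(n) is the group of units mod n; |U(n)| = φ(n)
|U(104)| = φ(104) = 48

|U(104) = (ℤ_104)^×| = 48


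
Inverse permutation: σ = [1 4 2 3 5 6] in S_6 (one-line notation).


To find σ⁻¹, swap domain and range:
σ(1) = 1 → σ⁻¹(1) = 1
σ(2) = 4 → σ⁻¹(4) = 2
σ(3) = 2 → σ⁻¹(2) = 3
σ(4) = 3 → σ⁻¹(3) = 4
σ(5) = 5 → σ⁻¹(5) = 5
σ(6) = 6 → σ⁻¹(6) = 6

σ⁻¹ = [1 3 4 2 5 6]


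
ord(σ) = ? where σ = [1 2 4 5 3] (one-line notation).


Cycle decomposition: (3 4 5)
Cycle lengths: 3
Order = lcm(3) = 3

ord(σ) = 3


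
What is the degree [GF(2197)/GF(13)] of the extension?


GF(2197) = GF(13^3), so the extension degree is 3

[GF(2197)/GF(13)] = 3


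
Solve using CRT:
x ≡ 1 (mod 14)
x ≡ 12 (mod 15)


m₁ = 14, m₂ = 15, gcd = 1, so CRT applies. M = m₁·m₂ = 210
Let M₁ = M/m₁ = 15, M₂ = M/m₂ = 14
Find y₁ ≡ M₁⁻¹ (mod m₁): 15⁻¹ ≡ 1 (mod 14)
Find y₂ ≡ M₂⁻¹ (mod m₂): 14⁻¹ ≡ 14 (mod 15)
x = a₁·M₁·y₁ + a₂·M₂·y₂ = 1·15·1 + 12·14·14 = 2367
Reduce mod 210: x ≡ 57
Check: 57 mod 14 = 1 ✓, 57 mod 15 = 12 ✓

x ≡ 57 (mod 210)
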